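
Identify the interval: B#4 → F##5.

perfect 5th

B to F spans five letter names (B-C-D-E-F): a fifth.
The perfect fifth spans 7 semitones, and B#4 to F##5 is exactly 7 semitones — so this is a perfect fifth.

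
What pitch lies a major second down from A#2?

G#2

Two letter names down from A: G.
A major second is 2 semitones; 2 semitones down from A#2 gives G#2.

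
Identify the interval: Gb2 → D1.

diminished 11th

Descending from Gb2 to D1 is the same interval as ascending D1 to Gb2.
D to G spans four letter names (D-E-F-G), plus an octave — that makes it an eleventh of some quality.
A perfect eleventh would be 17 semitones; D1 to Gb2 is 16, one semitone narrower, so the interval is diminished.
(Equivalently, a compound diminished fourth: a diminished fourth plus an octave.)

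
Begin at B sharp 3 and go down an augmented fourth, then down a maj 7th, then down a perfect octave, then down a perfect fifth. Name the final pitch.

An augmented fourth down from B#3 is F#3.
A major seventh down from F#3 is G2.
Down a perfect octave from G2: G1 (12 semitones down).
A perfect fifth down from G1 is C1.

C 1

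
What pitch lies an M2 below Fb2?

Two letter names down from F: E.
Moving 2 semitones down from Fb2 (the size of a major second) reaches Ebb2.

Ebb2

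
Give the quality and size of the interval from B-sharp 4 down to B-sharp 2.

perfect 15th

Descending from B#4 to B#2 is the same interval as ascending B#2 to B#4.
B to B is the same letter name, plus 2 octaves, so the interval is some kind of fifteenth.
B#2 to B#4 is 24 semitones, matching the perfect fifteenth exactly, so the quality is perfect.
(Equivalently, a compound perfect octave: a perfect octave plus an octave.)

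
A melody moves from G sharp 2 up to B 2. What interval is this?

minor 3rd

G to B spans three letter names (G-A-B) — that makes it a third of some quality.
A major third would be 4 semitones, but G#2 to B2 is 3 — one semitone narrower, making it a minor third.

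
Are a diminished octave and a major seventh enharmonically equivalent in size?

Yes

Both span 11 semitones: a diminished octave and a major seventh are the same chromatic distance.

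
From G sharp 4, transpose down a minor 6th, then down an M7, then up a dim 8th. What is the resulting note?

Down a minor sixth from G#4: B#3 (8 semitones down).
A major seventh down from B#3 is C#3.
C#3 up a diminished octave → C4 (11 semitones).

C 4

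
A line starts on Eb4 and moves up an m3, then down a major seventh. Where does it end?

Eb4 up a minor third → Gb4 (3 semitones).
Down a major seventh from Gb4: Abb3 (11 semitones down).

Abb3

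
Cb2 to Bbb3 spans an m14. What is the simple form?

minor seventh

Take out an octave (7 from the number): 14 − 7 = 7.
So a minor fourteenth is an octave plus a minor seventh. The quality is unchanged.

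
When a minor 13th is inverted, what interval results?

First reduce the compound minor thirteenth to its simple form, a minor sixth.
Interval numbers invert to sum to nine: 6 + 3 = 9, so a sixth inverts to a third.
Quality inverts too: minor becomes major. That makes the inversion a major third.

major third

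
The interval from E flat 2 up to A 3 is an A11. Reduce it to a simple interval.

Take out an octave (7 from the number): 11 − 7 = 4.
Quality carries through unchanged, so the simple form is an augmented fourth.

augmented fourth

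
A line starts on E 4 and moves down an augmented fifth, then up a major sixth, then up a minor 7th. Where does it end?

Down an augmented fifth from E4: Ab3 (8 semitones down).
Ab3 up a major sixth → F4 (9 semitones).
A minor seventh up from F4 is Eb5.

E flat 5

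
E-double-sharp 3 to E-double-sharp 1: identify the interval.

perfect fifteenth

Descending from E##3 to E##1 is the same interval as ascending E##1 to E##3.
E to E is the same letter name, plus 2 octaves — that makes it a fifteenth of some quality.
The perfect fifteenth spans 24 semitones, and E##1 to E##3 is exactly 24 semitones — so this is a perfect fifteenth.
(Equivalently, a compound perfect octave: a perfect octave plus an octave.)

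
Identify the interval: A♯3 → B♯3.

A to B spans two letter names (A-B), so the interval is some kind of second.
The major second spans 2 semitones, and A#3 to B#3 is exactly 2 semitones — so this is a major second.

major second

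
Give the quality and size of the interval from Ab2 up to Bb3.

A to B spans two letter names (A-B), plus an octave — that makes it a ninth of some quality.
Counting semitones, Ab2→Bb3 is 14, which is the major ninth.
(Equivalently, a compound major second: a major second plus an octave.)

major 9th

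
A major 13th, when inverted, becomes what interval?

m3

First reduce the compound major thirteenth to its simple form, a major sixth.
The rule of nine gives the new number: 9 − 6 = 3, so a sixth becomes a third.
And major becomes minor under inversion, so we get a minor third.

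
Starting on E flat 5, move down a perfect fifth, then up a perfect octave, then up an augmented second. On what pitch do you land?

Down a perfect fifth from Eb5: Ab4 (7 semitones down).
A perfect octave up from Ab4 is Ab5.
Up an augmented second from Ab5: B5 (3 semitones up).

B 5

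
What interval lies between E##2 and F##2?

E to F spans two letter names (E-F): a second.
At 1 semitone, E##2→F##2 falls one short of a major second: minor.

minor 2nd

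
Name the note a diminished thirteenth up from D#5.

The thirteenth's letter: D up six letter names plus an octave → B.
A diminished thirteenth spans 19 semitones, so from D#5 the target pitch is Bb6.

Bb6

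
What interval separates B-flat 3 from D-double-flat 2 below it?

Descending from Bb3 to Dbb2 is the same interval as ascending Dbb2 to Bb3.
D to B spans six letter names (D-E-F-G-A-B), plus an octave: a thirteenth.
The major thirteenth is 21 semitones; here we have 22, one semitone wider: augmented.
(Equivalently, a compound augmented sixth: an augmented sixth plus an octave.)

augmented 13th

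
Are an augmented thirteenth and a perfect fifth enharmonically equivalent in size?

No

22 semitones (augmented thirteenth) vs 7 semitones (perfect fifth): not equal.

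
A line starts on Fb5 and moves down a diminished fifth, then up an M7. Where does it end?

Fb5 down a diminished fifth → Bb4 (6 semitones).
Bb4 up a major seventh → A5 (11 semitones).

A5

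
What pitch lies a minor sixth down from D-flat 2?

Counting six letter names down from D lands on F.
A minor sixth is 8 semitones; 8 semitones down from Db2 gives F1.

F 1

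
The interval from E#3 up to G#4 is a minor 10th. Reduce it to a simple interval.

Take out an octave (7 from the number): 10 − 7 = 3.
So a minor tenth is an octave plus a minor third. The quality is unchanged.

minor 3rd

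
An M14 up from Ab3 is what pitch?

Counting seven letter names plus an octave up from A lands on G.
A major fourteenth is 23 semitones; 23 semitones up from Ab3 gives G5.

G5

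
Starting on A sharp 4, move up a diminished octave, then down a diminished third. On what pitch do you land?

A#4 up a diminished octave → A5 (11 semitones).
A diminished third down from A5 is F##5.

F double-sharp 5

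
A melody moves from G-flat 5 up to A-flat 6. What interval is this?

G to A spans two letter names (G-A), plus an octave, so the interval is some kind of ninth.
The major ninth spans 14 semitones, and Gb5 to Ab6 is exactly 14 semitones — so this is a major ninth.
(Equivalently, a compound major second: a major second plus an octave.)

major ninth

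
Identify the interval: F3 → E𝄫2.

augmented ninth

Descending from F3 to Ebb2 is the same interval as ascending Ebb2 to F3.
E to F spans two letter names (E-F), plus an octave, so the interval is some kind of ninth.
A major ninth would be 14 semitones; Ebb2 to F3 is 15, one semitone wider, so the interval is augmented.
(Equivalently, a compound augmented second: an augmented second plus an octave.)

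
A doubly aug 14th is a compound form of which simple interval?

AA7

Take out an octave (7 from the number): 14 − 7 = 7.
That makes a doubly augmented fourteenth a compound doubly augmented seventh — an octave plus a doubly augmented seventh.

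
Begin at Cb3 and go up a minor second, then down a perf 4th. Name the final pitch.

Abb2

Cb3 up a minor second → Dbb3 (1 semitone).
A perfect fourth down from Dbb3 is Abb2.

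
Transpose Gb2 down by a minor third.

Eb2

The third takes the letter from G down to E.
Moving 3 semitones down from Gb2 (the size of a minor third) reaches Eb2.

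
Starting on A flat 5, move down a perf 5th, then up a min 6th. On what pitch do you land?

A perfect fifth down from Ab5 is Db5.
A minor sixth up from Db5 is Bbb5.

B double-flat 5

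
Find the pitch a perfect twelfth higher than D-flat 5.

Five letters up from D (plus an octave) reaches A.
Moving 19 semitones up from Db5 (the size of a perfect twelfth) reaches Ab6.

A-flat 6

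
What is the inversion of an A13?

d3

First reduce the compound augmented thirteenth to its simple form, an augmented sixth.
The rule of nine gives the new number: 9 − 6 = 3, so a sixth becomes a third.
The quality also flips — augmented becomes diminished — giving a diminished third.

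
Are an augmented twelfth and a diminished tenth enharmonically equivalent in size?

No

An augmented twelfth is 20 semitones but a diminished tenth is 14 semitones — different sizes.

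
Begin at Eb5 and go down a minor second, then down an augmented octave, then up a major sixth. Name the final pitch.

Bb4

A minor second down from Eb5 is D5.
D5 down an augmented octave → Db4 (13 semitones).
Up a major sixth from Db4: Bb4 (9 semitones up).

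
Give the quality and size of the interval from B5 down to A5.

Descending from B5 to A5 is the same interval as ascending A5 to B5.
A to B spans two letter names (A-B): a second.
The major second spans 2 semitones, and A5 to B5 is exactly 2 semitones — so this is a major second.

M2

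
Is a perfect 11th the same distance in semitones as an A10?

Yes

Both span 17 semitones: a perfect eleventh and an augmented tenth are the same chromatic distance.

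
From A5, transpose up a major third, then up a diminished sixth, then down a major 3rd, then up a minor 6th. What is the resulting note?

A5 up a major third → C#6 (4 semitones).
C#6 up a diminished sixth → Ab6 (7 semitones).
A major third down from Ab6 is Fb6.
Fb6 up a minor sixth → Dbb7 (8 semitones).

Dbb7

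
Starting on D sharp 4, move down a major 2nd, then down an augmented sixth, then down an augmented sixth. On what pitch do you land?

D#4 down a major second → C#4 (2 semitones).
C#4 down an augmented sixth → Eb3 (10 semitones).
Down an augmented sixth from Eb3: Gbb2 (10 semitones down).

G double-flat 2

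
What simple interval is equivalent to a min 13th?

minor sixth

Take out an octave (7 from the number): 13 − 7 = 6.
So a minor thirteenth is an octave plus a minor sixth. The quality is unchanged.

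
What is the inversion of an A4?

diminished 5th

Inverted interval numbers add to nine, so a fourth pairs with a fifth (4 + 5 = 9).
Quality inverts too: augmented becomes diminished. That makes the inversion a diminished fifth.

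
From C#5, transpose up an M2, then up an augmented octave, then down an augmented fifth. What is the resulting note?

G#5

C#5 up a major second → D#5 (2 semitones).
An augmented octave up from D#5 is D##6.
An augmented fifth down from D##6 is G#5.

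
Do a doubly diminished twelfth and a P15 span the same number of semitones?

No

A doubly diminished twelfth is 17 semitones but a perfect fifteenth is 24 semitones — different sizes.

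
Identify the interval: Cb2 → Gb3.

perfect twelfth

C to G spans five letter names (C-D-E-F-G), plus an octave — that makes it a twelfth of some quality.
The perfect twelfth spans 19 semitones, and Cb2 to Gb3 is exactly 19 semitones — so this is a perfect twelfth.
(Equivalently, a compound perfect fifth: a perfect fifth plus an octave.)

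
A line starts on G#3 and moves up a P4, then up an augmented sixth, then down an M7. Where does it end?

Up a perfect fourth from G#3: C#4 (5 semitones up).
C#4 up an augmented sixth → A##4 (10 semitones).
A##4 down a major seventh → B#3 (11 semitones).

B#3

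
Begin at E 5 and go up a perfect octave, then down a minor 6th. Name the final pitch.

G sharp 5

A perfect octave up from E5 is E6.
E6 down a minor sixth → G#5 (8 semitones).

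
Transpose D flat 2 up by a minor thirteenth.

B double-flat 3

The thirteenth's letter: D up six letter names plus an octave → B.
Moving 20 semitones up from Db2 (the size of a minor thirteenth) reaches Bbb3.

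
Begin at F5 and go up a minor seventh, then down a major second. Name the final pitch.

Db6

F5 up a minor seventh → Eb6 (10 semitones).
A major second down from Eb6 is Db6.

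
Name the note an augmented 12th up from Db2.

The twelfth's letter: D up five letter names plus an octave → A.
Moving 20 semitones up from Db2 (the size of an augmented twelfth) reaches A3.

A3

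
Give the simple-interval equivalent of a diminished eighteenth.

Subtracting seven from the interval number removes an octave: 18 − 14 = 4.
So a diminished eighteenth is 2 octaves plus a diminished fourth. The quality is unchanged.

diminished fourth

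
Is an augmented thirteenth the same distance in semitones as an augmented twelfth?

No

An augmented thirteenth spans 22 semitones; an augmented twelfth spans 20 semitones. They differ by 2.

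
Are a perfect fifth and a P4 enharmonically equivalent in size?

A perfect fifth is 7 semitones but a perfect fourth is 5 semitones — different sizes.

No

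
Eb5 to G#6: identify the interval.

A10

E to G spans three letter names (E-F-G), plus an octave, so the interval is some kind of tenth.
A major tenth would be 16 semitones; Eb5 to G#6 is 17, one semitone wider, so the interval is augmented.
(Equivalently, a compound augmented third: an augmented third plus an octave.)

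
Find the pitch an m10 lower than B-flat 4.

Counting three letter names plus an octave down from B lands on G.
Moving 15 semitones down from Bb4 (the size of a minor tenth) reaches G3.

G 3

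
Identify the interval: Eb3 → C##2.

doubly diminished tenth

Descending from Eb3 to C##2 is the same interval as ascending C##2 to Eb3.
C to E spans three letter names (C-D-E), plus an octave — that makes it a tenth of some quality.
A major tenth would be 16 semitones; C##2 to Eb3 is 13, three semitones narrower, so the interval is doubly diminished.
(Equivalently, a compound doubly diminished third: a doubly diminished third plus an octave.)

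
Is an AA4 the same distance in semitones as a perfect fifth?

A doubly augmented fourth spans 7 semitones, and a perfect fifth also spans 7 semitones — they're enharmonic.

Yes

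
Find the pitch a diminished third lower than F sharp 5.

D double-sharp 5

The third takes the letter from F down to D.
A diminished third is 2 semitones; 2 semitones down from F#5 gives D##5.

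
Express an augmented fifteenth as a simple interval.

augmented octave

Subtracting seven from the interval number removes an octave: 15 − 7 = 8.
So an augmented fifteenth is an octave plus an augmented octave. The quality is unchanged.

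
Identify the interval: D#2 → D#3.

perfect octave

D to D is the same letter name, plus an octave — that makes it an octave of some quality.
D#2 to D#3 is 12 semitones, matching the perfect octave exactly, so the quality is perfect.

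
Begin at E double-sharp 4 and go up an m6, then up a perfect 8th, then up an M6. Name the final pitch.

A double-sharp 6

Up a minor sixth from E##4: C##5 (8 semitones up).
Up a perfect octave from C##5: C##6 (12 semitones up).
Up a major sixth from C##6: A##6 (9 semitones up).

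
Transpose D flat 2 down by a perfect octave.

The letter stays D (same as the start), shifted an octave down.
Moving 12 semitones down from Db2 (the size of a perfect octave) reaches Db1.

D flat 1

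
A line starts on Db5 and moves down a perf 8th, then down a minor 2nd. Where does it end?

C4

Down a perfect octave from Db5: Db4 (12 semitones down).
Down a minor second from Db4: C4 (1 semitone down).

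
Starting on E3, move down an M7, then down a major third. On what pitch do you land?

Db2

E3 down a major seventh → F2 (11 semitones).
A major third down from F2 is Db2.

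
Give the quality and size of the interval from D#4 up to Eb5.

d9

D to E spans two letter names (D-E), plus an octave, so the interval is some kind of ninth.
D#4 to Eb5 spans 12 semitones — two semitones narrower than the major ninth (14) — giving a diminished ninth.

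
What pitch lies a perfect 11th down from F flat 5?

C flat 4

The eleventh's letter: F down four letter names plus an octave → C.
A perfect eleventh is 17 semitones; 17 semitones down from Fb5 gives Cb4.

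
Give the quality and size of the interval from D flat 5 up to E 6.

augmented 9th

D to E spans two letter names (D-E), plus an octave, so the interval is some kind of ninth.
A major ninth would be 14 semitones; Db5 to E6 is 15, one semitone wider, so the interval is augmented.
(Equivalently, a compound augmented second: an augmented second plus an octave.)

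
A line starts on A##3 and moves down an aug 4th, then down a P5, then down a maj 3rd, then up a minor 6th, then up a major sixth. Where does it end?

B3

A##3 down an augmented fourth → E#3 (6 semitones).
E#3 down a perfect fifth → A#2 (7 semitones).
A#2 down a major third → F#2 (4 semitones).
A minor sixth up from F#2 is D3.
Up a major sixth from D3: B3 (9 semitones up).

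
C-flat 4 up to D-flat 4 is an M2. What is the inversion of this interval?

Interval numbers invert to sum to nine: 2 + 7 = 9, so a second inverts to a seventh.
Quality inverts too: major becomes minor. That makes the inversion a minor seventh.

minor seventh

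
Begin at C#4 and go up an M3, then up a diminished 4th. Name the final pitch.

A4

Up a major third from C#4: E#4 (4 semitones up).
E#4 up a diminished fourth → A4 (4 semitones).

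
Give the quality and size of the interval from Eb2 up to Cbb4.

diminished thirteenth

E to C spans six letter names (E-F-G-A-B-C), plus an octave, so the interval is some kind of thirteenth.
The major thirteenth is 21 semitones; here we have 19, two semitones narrower: diminished.
(Equivalently, a compound diminished sixth: a diminished sixth plus an octave.)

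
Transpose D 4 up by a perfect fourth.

G 4

Counting four letter names up from D lands on G.
Moving 5 semitones up from D4 (the size of a perfect fourth) reaches G4.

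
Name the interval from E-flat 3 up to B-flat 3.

P5

E to B spans five letter names (E-F-G-A-B), so the interval is some kind of fifth.
Eb3 to Bb3 is 7 semitones, matching the perfect fifth exactly, so the quality is perfect.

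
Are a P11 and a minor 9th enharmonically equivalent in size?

A perfect eleventh spans 17 semitones; a minor ninth spans 13 semitones. They differ by 4.

No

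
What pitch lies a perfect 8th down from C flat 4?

For an octave the letter name doesn't change: still C, an octave down.
Moving 12 semitones down from Cb4 (the size of a perfect octave) reaches Cb3.

C flat 3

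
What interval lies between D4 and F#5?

D to F spans three letter names (D-E-F), plus an octave, so the interval is some kind of tenth.
D4 to F#5 is 16 semitones, matching the major tenth exactly, so the quality is major.
(Equivalently, a compound major third: a major third plus an octave.)

major 10th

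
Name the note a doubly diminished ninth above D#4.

Counting two letter names plus an octave up from D lands on E.
A doubly diminished ninth is 11 semitones; 11 semitones up from D#4 gives Ebb5.

Ebb5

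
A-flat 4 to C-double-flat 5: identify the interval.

A to C spans three letter names (A-B-C): a third.
A major third would be 4 semitones; Ab4 to Cbb5 is 2, two semitones narrower, so the interval is diminished.

diminished third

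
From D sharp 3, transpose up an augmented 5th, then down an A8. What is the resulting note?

A sharp 2

An augmented fifth up from D#3 is A##3.
Down an augmented octave from A##3: A#2 (13 semitones down).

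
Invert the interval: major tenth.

First reduce the compound major tenth to its simple form, a major third.
Interval numbers invert to sum to nine: 3 + 6 = 9, so a third inverts to a sixth.
Quality inverts too: major becomes minor. That makes the inversion a minor sixth.

minor sixth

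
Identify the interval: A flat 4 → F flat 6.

A to F spans six letter names (A-B-C-D-E-F), plus an octave, so the interval is some kind of thirteenth.
At 20 semitones, Ab4→Fb6 falls one short of a major thirteenth: minor.
(Equivalently, a compound minor sixth: a minor sixth plus an octave.)

minor thirteenth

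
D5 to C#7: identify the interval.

major fourteenth

D to C spans seven letter names (D-E-F-G-A-B-C), plus an octave: a fourteenth.
Counting semitones, D5→C#7 is 23, which is the major fourteenth.
(Equivalently, a compound major seventh: a major seventh plus an octave.)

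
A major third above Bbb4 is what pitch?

The third takes the letter from B up to D.
Moving 4 semitones up from Bbb4 (the size of a major third) reaches Db5.

Db5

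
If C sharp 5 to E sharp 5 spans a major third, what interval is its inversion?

Inverted interval numbers add to nine, so a third pairs with a sixth (3 + 6 = 9).
Quality inverts too: major becomes minor. That makes the inversion a minor sixth.

m6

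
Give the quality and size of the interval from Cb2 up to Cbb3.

C to C is the same letter name, plus an octave: an octave.
Cb2 to Cbb3 spans 11 semitones — one semitone narrower than the perfect octave (12) — giving a diminished octave.

diminished 8th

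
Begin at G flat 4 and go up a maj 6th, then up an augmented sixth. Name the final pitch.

Up a major sixth from Gb4: Eb5 (9 semitones up).
Up an augmented sixth from Eb5: C#6 (10 semitones up).

C sharp 6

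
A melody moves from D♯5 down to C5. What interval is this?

augmented 2nd

Descending from D#5 to C5 is the same interval as ascending C5 to D#5.
C to D spans two letter names (C-D): a second.
C5 to D#5 spans 3 semitones — one semitone wider than the major second (2) — giving an augmented second.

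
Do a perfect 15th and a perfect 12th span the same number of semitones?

No

A perfect fifteenth is 24 semitones but a perfect twelfth is 19 semitones — different sizes.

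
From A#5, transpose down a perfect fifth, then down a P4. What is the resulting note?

A#5 down a perfect fifth → D#5 (7 semitones).
D#5 down a perfect fourth → A#4 (5 semitones).

A#4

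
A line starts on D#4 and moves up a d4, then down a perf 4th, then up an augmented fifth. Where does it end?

A#4

D#4 up a diminished fourth → G4 (4 semitones).
Down a perfect fourth from G4: D4 (5 semitones down).
Up an augmented fifth from D4: A#4 (8 semitones up).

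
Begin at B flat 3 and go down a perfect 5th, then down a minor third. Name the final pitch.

Bb3 down a perfect fifth → Eb3 (7 semitones).
A minor third down from Eb3 is C3.

C 3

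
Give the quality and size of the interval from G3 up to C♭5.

diminished eleventh

G to C spans four letter names (G-A-B-C), plus an octave — that makes it an eleventh of some quality.
A perfect eleventh would be 17 semitones; G3 to Cb5 is 16, one semitone narrower, so the interval is diminished.
(Equivalently, a compound diminished fourth: a diminished fourth plus an octave.)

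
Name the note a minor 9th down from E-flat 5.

Two letters down from E (plus an octave) reaches D.
Moving 13 semitones down from Eb5 (the size of a minor ninth) reaches D4.

D 4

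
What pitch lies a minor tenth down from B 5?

Counting three letter names plus an octave down from B lands on G.
A minor tenth is 15 semitones; 15 semitones down from B5 gives G#4.

G-sharp 4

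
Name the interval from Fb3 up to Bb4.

F to B spans four letter names (F-G-A-B), plus an octave: an eleventh.
A perfect eleventh would be 17 semitones; Fb3 to Bb4 is 18, one semitone wider, so the interval is augmented.
(Equivalently, a compound augmented fourth: an augmented fourth plus an octave.)

augmented 11th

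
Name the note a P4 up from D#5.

G#5

The fourth takes the letter from D up to G.
A perfect fourth spans 5 semitones, so from D#5 the target pitch is G#5.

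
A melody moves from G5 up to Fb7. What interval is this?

diminished fourteenth

G to F spans seven letter names (G-A-B-C-D-E-F), plus an octave — that makes it a fourteenth of some quality.
G5 to Fb7 spans 21 semitones — two semitones narrower than the major fourteenth (23) — giving a diminished fourteenth.
(Equivalently, a compound diminished seventh: a diminished seventh plus an octave.)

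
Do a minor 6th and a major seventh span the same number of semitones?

A minor sixth spans 8 semitones; a major seventh spans 11 semitones. They differ by 3.

No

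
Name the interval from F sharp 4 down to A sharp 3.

minor 6th

Descending from F#4 to A#3 is the same interval as ascending A#3 to F#4.
A to F spans six letter names (A-B-C-D-E-F), so the interval is some kind of sixth.
At 8 semitones, A#3→F#4 falls one short of a major sixth: minor.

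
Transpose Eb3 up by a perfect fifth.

The fifth takes the letter from E up to B.
Moving 7 semitones up from Eb3 (the size of a perfect fifth) reaches Bb3.

Bb3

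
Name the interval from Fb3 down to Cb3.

perfect fourth

Descending from Fb3 to Cb3 is the same interval as ascending Cb3 to Fb3.
C to F spans four letter names (C-D-E-F): a fourth.
The perfect fourth spans 5 semitones, and Cb3 to Fb3 is exactly 5 semitones — so this is a perfect fourth.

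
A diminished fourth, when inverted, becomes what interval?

augmented fifth

The rule of nine gives the new number: 9 − 4 = 5, so a fourth becomes a fifth.
And diminished becomes augmented under inversion, so we get an augmented fifth.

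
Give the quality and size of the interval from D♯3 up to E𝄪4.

D to E spans two letter names (D-E), plus an octave, so the interval is some kind of ninth.
A major ninth would be 14 semitones; D#3 to E##4 is 15, one semitone wider, so the interval is augmented.
(Equivalently, a compound augmented second: an augmented second plus an octave.)

augmented ninth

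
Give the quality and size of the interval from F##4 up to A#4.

m3

F to A spans three letter names (F-G-A) — that makes it a third of some quality.
At 3 semitones, F##4→A#4 falls one short of a major third: minor.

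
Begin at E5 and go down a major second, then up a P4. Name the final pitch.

G5

E5 down a major second → D5 (2 semitones).
Up a perfect fourth from D5: G5 (5 semitones up).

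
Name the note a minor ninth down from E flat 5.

D 4

The ninth's letter: E down two letter names plus an octave → D.
Moving 13 semitones down from Eb5 (the size of a minor ninth) reaches D4.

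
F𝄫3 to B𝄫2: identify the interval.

Descending from Fbb3 to Bbb2 is the same interval as ascending Bbb2 to Fbb3.
B to F spans five letter names (B-C-D-E-F), so the interval is some kind of fifth.
The perfect fifth is 7 semitones; here we have 6, one semitone narrower: diminished.

diminished fifth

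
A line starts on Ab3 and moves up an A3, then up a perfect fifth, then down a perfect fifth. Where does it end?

Up an augmented third from Ab3: C#4 (5 semitones up).
Up a perfect fifth from C#4: G#4 (7 semitones up).
Down a perfect fifth from G#4: C#4 (7 semitones down).

C#4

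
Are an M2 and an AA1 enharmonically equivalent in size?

Both span 2 semitones: a major second and a doubly augmented unison are the same chromatic distance.

Yes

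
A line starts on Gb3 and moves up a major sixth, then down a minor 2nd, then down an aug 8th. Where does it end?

Db3

Up a major sixth from Gb3: Eb4 (9 semitones up).
A minor second down from Eb4 is D4.
Down an augmented octave from D4: Db3 (13 semitones down).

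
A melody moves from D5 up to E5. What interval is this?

D to E spans two letter names (D-E): a second.
The major second spans 2 semitones, and D5 to E5 is exactly 2 semitones — so this is a major second.

major 2nd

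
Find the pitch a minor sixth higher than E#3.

Six letter names up from E: C.
Moving 8 semitones up from E#3 (the size of a minor sixth) reaches C#4.

C#4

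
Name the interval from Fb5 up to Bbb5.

F to B spans four letter names (F-G-A-B): a fourth.
Counting semitones, Fb5→Bbb5 is 5, which is the perfect fourth.

perfect fourth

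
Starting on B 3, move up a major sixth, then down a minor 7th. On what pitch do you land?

A sharp 3

Up a major sixth from B3: G#4 (9 semitones up).
A minor seventh down from G#4 is A#3.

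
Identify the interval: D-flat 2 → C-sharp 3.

augmented 7th

D to C spans seven letter names (D-E-F-G-A-B-C): a seventh.
A major seventh would be 11 semitones; Db2 to C#3 is 12, one semitone wider, so the interval is augmented.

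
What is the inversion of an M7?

The rule of nine gives the new number: 9 − 7 = 2, so a seventh becomes a second.
And major becomes minor under inversion, so we get a minor second.

minor second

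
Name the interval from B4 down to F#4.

P4

Descending from B4 to F#4 is the same interval as ascending F#4 to B4.
F to B spans four letter names (F-G-A-B), so the interval is some kind of fourth.
Counting semitones, F#4→B4 is 5, which is the perfect fourth.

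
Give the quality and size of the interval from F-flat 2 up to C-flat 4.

F to C spans five letter names (F-G-A-B-C), plus an octave — that makes it a twelfth of some quality.
Fb2 to Cb4 is 19 semitones, matching the perfect twelfth exactly, so the quality is perfect.
(Equivalently, a compound perfect fifth: a perfect fifth plus an octave.)

P12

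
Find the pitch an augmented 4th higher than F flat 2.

The fourth takes the letter from F up to B.
An augmented fourth spans 6 semitones, so from Fb2 the target pitch is Bb2.

B flat 2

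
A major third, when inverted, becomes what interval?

m6

Interval numbers invert to sum to nine: 3 + 6 = 9, so a third inverts to a sixth.
And major becomes minor under inversion, so we get a minor sixth.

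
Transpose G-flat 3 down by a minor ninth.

F 2

The ninth's letter: G down two letter names plus an octave → F.
Moving 13 semitones down from Gb3 (the size of a minor ninth) reaches F2.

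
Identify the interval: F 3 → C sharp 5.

augmented twelfth

F to C spans five letter names (F-G-A-B-C), plus an octave, so the interval is some kind of twelfth.
F3 to C#5 spans 20 semitones — one semitone wider than the perfect twelfth (19) — giving an augmented twelfth.
(Equivalently, a compound augmented fifth: an augmented fifth plus an octave.)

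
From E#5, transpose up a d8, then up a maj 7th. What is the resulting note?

D#7

E#5 up a diminished octave → E6 (11 semitones).
A major seventh up from E6 is D#7.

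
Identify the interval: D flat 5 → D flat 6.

D to D is the same letter name, plus an octave — that makes it an octave of some quality.
The perfect octave spans 12 semitones, and Db5 to Db6 is exactly 12 semitones — so this is a perfect octave.

perfect octave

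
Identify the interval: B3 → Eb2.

Descending from B3 to Eb2 is the same interval as ascending Eb2 to B3.
E to B spans five letter names (E-F-G-A-B), plus an octave — that makes it a twelfth of some quality.
The perfect twelfth is 19 semitones; here we have 20, one semitone wider: augmented.
(Equivalently, a compound augmented fifth: an augmented fifth plus an octave.)

augmented twelfth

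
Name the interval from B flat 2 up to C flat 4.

B to C spans two letter names (B-C), plus an octave — that makes it a ninth of some quality.
Bb2 to Cb4 is 13 semitones, a half step short of the major ninth (14), so this is minor.
(Equivalently, a compound minor second: a minor second plus an octave.)

minor ninth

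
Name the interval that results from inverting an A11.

First reduce the compound augmented eleventh to its simple form, an augmented fourth.
Inverted interval numbers add to nine, so a fourth pairs with a fifth (4 + 5 = 9).
Quality inverts too: augmented becomes diminished. That makes the inversion a diminished fifth.

diminished 5th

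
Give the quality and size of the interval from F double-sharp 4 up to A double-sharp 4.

F to A spans three letter names (F-G-A) — that makes it a third of some quality.
The major third spans 4 semitones, and F##4 to A##4 is exactly 4 semitones — so this is a major third.

major 3rd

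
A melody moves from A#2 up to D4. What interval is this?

A to D spans four letter names (A-B-C-D), plus an octave, so the interval is some kind of eleventh.
The perfect eleventh is 17 semitones; here we have 16, one semitone narrower: diminished.
(Equivalently, a compound diminished fourth: a diminished fourth plus an octave.)

diminished 11th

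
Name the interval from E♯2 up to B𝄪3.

E to B spans five letter names (E-F-G-A-B), plus an octave — that makes it a twelfth of some quality.
E#2 to B##3 spans 20 semitones — one semitone wider than the perfect twelfth (19) — giving an augmented twelfth.
(Equivalently, a compound augmented fifth: an augmented fifth plus an octave.)

augmented twelfth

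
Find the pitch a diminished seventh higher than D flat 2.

C double-flat 3

Counting seven letter names up from D lands on C.
A diminished seventh is 9 semitones; 9 semitones up from Db2 gives Cbb3.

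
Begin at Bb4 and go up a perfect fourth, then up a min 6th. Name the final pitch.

Bb4 up a perfect fourth → Eb5 (5 semitones).
Up a minor sixth from Eb5: Cb6 (8 semitones up).

Cb6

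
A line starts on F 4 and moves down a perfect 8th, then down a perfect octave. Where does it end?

F4 down a perfect octave → F3 (12 semitones).
Down a perfect octave from F3: F2 (12 semitones down).

F 2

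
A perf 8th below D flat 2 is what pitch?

The letter stays D (same as the start), shifted an octave down.
A perfect octave is 12 semitones; 12 semitones down from Db2 gives Db1.

D flat 1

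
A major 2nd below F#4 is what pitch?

Counting two letter names down from F lands on E.
A major second is 2 semitones; 2 semitones down from F#4 gives E4.

E4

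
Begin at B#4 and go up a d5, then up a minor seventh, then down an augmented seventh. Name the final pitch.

Up a diminished fifth from B#4: F#5 (6 semitones up).
F#5 up a minor seventh → E6 (10 semitones).
E6 down an augmented seventh → Fb5 (12 semitones).

Fb5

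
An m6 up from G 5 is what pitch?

E-flat 6

Counting six letter names up from G lands on E.
A minor sixth is 8 semitones; 8 semitones up from G5 gives Eb6.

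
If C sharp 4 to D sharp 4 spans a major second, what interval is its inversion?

Inverted interval numbers add to nine, so a second pairs with a seventh (2 + 7 = 9).
And major becomes minor under inversion, so we get a minor seventh.

m7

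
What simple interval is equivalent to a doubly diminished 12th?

Each octave removed subtracts seven from the number: 12 − 7 = 5.
That makes a doubly diminished twelfth a compound doubly diminished fifth — an octave plus a doubly diminished fifth.

doubly diminished 5th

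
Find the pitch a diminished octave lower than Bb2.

B1

An octave keeps the letter name B, an octave down from B.
A diminished octave is 11 semitones; 11 semitones down from Bb2 gives B1.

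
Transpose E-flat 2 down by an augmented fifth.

A-double-flat 1

The fifth takes the letter from E down to A.
Moving 8 semitones down from Eb2 (the size of an augmented fifth) reaches Abb1.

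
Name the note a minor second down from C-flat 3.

Two letter names down from C: B.
Moving 1 semitone down from Cb3 (the size of a minor second) reaches Bb2.

B-flat 2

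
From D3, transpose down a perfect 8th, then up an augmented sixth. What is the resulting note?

B#2

A perfect octave down from D3 is D2.
D2 up an augmented sixth → B#2 (10 semitones).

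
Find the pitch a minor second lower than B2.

A#2

The second takes the letter from B down to A.
A minor second is 1 semitone; 1 semitone down from B2 gives A#2.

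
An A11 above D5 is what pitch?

G#6

Counting four letter names plus an octave up from D lands on G.
An augmented eleventh spans 18 semitones, so from D5 the target pitch is G#6.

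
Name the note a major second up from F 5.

The second takes the letter from F up to G.
Moving 2 semitones up from F5 (the size of a major second) reaches G5.

G 5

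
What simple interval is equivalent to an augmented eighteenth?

augmented fourth

Each octave removed subtracts seven from the number: 18 − 14 = 4.
That makes an augmented eighteenth a compound augmented fourth — 2 octaves plus an augmented fourth.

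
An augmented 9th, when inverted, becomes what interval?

First reduce the compound augmented ninth to its simple form, an augmented second.
Inverted interval numbers add to nine, so a second pairs with a seventh (2 + 7 = 9).
And augmented becomes diminished under inversion, so we get a diminished seventh.

d7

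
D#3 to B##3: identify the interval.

D to B spans six letter names (D-E-F-G-A-B), so the interval is some kind of sixth.
A major sixth would be 9 semitones; D#3 to B##3 is 10, one semitone wider, so the interval is augmented.

augmented sixth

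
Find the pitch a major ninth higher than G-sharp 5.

Two letters up from G (plus an octave) reaches A.
A major ninth is 14 semitones; 14 semitones up from G#5 gives A#6.

A-sharp 6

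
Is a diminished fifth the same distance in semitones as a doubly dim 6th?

A diminished fifth spans 6 semitones, and a doubly diminished sixth also spans 6 semitones — they're enharmonic.

Yes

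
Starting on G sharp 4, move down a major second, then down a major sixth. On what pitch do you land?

A major second down from G#4 is F#4.
F#4 down a major sixth → A3 (9 semitones).

A 3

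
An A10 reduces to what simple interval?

Subtracting seven from the interval number removes an octave: 10 − 7 = 3.
Quality carries through unchanged, so the simple form is an augmented third.

A3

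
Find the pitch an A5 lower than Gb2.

Counting five letter names down from G lands on C.
An augmented fifth is 8 semitones; 8 semitones down from Gb2 gives Cbb2.

Cbb2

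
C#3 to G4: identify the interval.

diminished twelfth

C to G spans five letter names (C-D-E-F-G), plus an octave, so the interval is some kind of twelfth.
A perfect twelfth would be 19 semitones; C#3 to G4 is 18, one semitone narrower, so the interval is diminished.
(Equivalently, a compound diminished fifth: a diminished fifth plus an octave.)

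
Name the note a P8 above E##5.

The letter stays E (same as the start), shifted an octave up.
Moving 12 semitones up from E##5 (the size of a perfect octave) reaches E##6.

E##6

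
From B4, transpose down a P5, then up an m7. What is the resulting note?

Down a perfect fifth from B4: E4 (7 semitones down).
A minor seventh up from E4 is D5.

D5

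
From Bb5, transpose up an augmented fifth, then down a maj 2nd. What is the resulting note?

E6

An augmented fifth up from Bb5 is F#6.
Down a major second from F#6: E6 (2 semitones down).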